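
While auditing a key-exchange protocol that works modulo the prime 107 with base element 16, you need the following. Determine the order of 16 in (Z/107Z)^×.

53

ord(16) | φ(107) = 107 − 1 = 106 = 2 · 53.
Divisors of 106: 1, 2, 53, 106.
Compute 16^d (mod 107) for the divisors d until we hit 1:
16^1 ≡ 16 (mod 107)
16^2 ≡ 42 (mod 107)
16^53 ≡ 1 (mod 107) ✓
Hence ord(16) = 53.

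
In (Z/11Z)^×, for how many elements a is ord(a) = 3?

0

φ(11) = 11 − 1 = 10 = 2 · 5.
Since (Z/11Z)^× is cyclic of order 10, the number of elements of order d is φ(d) when d | 10 and 0 otherwise.
Here 10 is not a multiple of 3, so there are no elements of order 3.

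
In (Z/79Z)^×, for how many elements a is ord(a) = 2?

1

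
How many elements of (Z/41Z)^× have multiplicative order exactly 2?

1

φ(41) = 41 − 1 = 40 = 2^3 · 5.
In a cyclic group of order 40, there are φ(d) elements of order d for each divisor d of 40, and zero for non-divisors.
2 | 40, and φ(2) = 2 − 1 = 1.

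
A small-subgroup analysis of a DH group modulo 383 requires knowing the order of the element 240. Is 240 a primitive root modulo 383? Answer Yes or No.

Yes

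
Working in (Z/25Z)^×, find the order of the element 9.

10

ord(9) | φ(25) = φ(5^2) = 5·(5−1) = 20 = 2^2 · 5.
Divisors of 20: 1, 2, 4, 5, 10, 20.
Compute 9^d (mod 25) for the divisors d until we hit 1:
9^1 ≡ 9 (mod 25)
9^2 ≡ 6 (mod 25)
9^4 ≡ 11 (mod 25)
9^5 ≡ 24 (mod 25)
9^10 ≡ 1 (mod 25) ✓
Hence ord(9) = 10.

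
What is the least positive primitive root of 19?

φ(19) = 19 − 1 = 18 = 2 · 3^2.
Test candidates g = 2, 3, … against the prime factors q ∈ {2, 3} of φ(19): g is a generator iff g^(18/q) ≢ 1 for every such q.
g = 2: 2^9 ≡ 18; 2^6 ≡ 7 — none is 1, so 2 is a primitive root.
So 2 is the smallest generator of (Z/19Z)^×.

2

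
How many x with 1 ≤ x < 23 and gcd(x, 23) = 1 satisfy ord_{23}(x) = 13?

0

φ(23) = 23 − 1 = 22 = 2 · 11.
(Z/23Z)^× is cyclic (|G| = 22); a cyclic group of order m has exactly φ(d) elements of each order d | m, and none otherwise.
Here 22 is not a multiple of 13, so there are no elements of order 13.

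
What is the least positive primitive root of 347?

2

φ(347) = 347 − 1 = 346 = 2 · 173.
g is a primitive root iff g^(346/q) ≢ 1 (mod 347) for each prime q ∈ {2, 173}.
g = 2: 2^173 ≡ 346; 2^2 ≡ 4 — none is 1, so 2 is a primitive root.
Hence the least primitive root of 347 is 2.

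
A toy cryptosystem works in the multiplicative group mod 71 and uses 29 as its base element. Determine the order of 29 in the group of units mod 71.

By Lagrange's theorem, ord_71(29) divides φ(71) = 71 − 1 = 70 = 2 · 5 · 7.
Divisors of 70: 1, 2, 5, 7, 10, 14, 35, 70.
Evaluate successive powers at the divisors of 70:
29^1 ≡ 29 (mod 71)
29^2 ≡ 60 (mod 71)
29^5 ≡ 30 (mod 71)
29^7 ≡ 25 (mod 71)
29^10 ≡ 48 (mod 71)
29^14 ≡ 57 (mod 71)
29^35 ≡ 1 (mod 71) ✓
So ord_71(29) = 35.

35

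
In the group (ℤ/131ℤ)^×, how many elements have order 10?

φ(131) = 131 − 1 = 130 = 2 · 5 · 13.
(Z/131Z)^× is cyclic (|G| = 130); a cyclic group of order m has exactly φ(d) elements of each order d | m, and none otherwise.
10 = 2 · 5 divides 130, and φ(10) = 4.

4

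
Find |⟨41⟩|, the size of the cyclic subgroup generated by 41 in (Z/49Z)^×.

The order of 41 must divide φ(49) = φ(7^2) = 7·(7−1) = 42 = 2 · 3 · 7.
Divisors of 42: 1, 2, 3, 6, 7, 14, 21, 42.
Compute 41^d (mod 49) for the divisors d until we hit 1:
41^1 ≡ 41 (mod 49)
41^2 ≡ 15 (mod 49)
41^3 ≡ 27 (mod 49)
41^6 ≡ 43 (mod 49)
41^7 ≡ 48 (mod 49)
41^14 ≡ 1 (mod 49) ✓
The smallest such exponent is 14, so the order of 41 is 14.

14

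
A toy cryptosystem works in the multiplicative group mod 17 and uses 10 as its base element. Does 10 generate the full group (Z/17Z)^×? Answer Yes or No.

Yes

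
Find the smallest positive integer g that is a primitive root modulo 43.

φ(43) = 43 − 1 = 42 = 2 · 3 · 7.
g is a primitive root iff g^(42/q) ≢ 1 (mod 43) for each prime q ∈ {2, 3, 7}.
g = 2: 2^21 ≡ 42; 2^14 ≡ 1 — hits 1, so not a primitive root.
g = 3: 3^21 ≡ 42; 3^14 ≡ 36; 3^6 ≡ 41 — none is 1, so 3 is a primitive root.
Hence the least primitive root of 43 is 3.

3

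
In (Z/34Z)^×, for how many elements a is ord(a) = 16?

φ(34) = φ(2)·φ(17) = 1·16 = 16 = 2^4.
In a cyclic group of order 16, there are φ(d) elements of order d for each divisor d of 16, and zero for non-divisors.
16 = 2^4 divides 16, and φ(16) = 8.

8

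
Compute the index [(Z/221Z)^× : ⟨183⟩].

48

The order of 183 must divide φ(221) = φ(13·17) = (13−1)·(17−1) = 12·16 = 192 = 2^6 · 3.
Divisors of 192: 1, 2, 3, 4, 6, 8, 12, 16, 24, 32, 48, 64, 96, 192.
Compute 183^d (mod 221) for the divisors d until we hit 1:
183^1 ≡ 183 (mod 221)
183^2 ≡ 118 (mod 221)
183^3 ≡ 157 (mod 221)
183^4 ≡ 1 (mod 221) ✓
So ord_221(183) = 4, hence |⟨183⟩| = 4.
Index = |(Z/221Z)^×| / |⟨183⟩| = 192 / 4 = 48.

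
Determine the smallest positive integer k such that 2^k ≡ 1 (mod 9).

6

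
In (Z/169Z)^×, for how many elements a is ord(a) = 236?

φ(169) = φ(13^2) = 13·(13−1) = 156 = 2^2 · 3 · 13.
Since (Z/169Z)^× is cyclic of order 156, the number of elements of order d is φ(d) when d | 156 and 0 otherwise.
236 does not divide 156, so no element of (Z/169Z)^× has order 236.

0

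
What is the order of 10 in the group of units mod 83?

By Lagrange's theorem, ord_83(10) divides φ(83) = 83 − 1 = 82 = 2 · 41.
Divisors of 82: 1, 2, 41, 82.
Compute 10^d (mod 83) for the divisors d until we hit 1:
10^1 ≡ 10 (mod 83)
10^2 ≡ 17 (mod 83)
10^41 ≡ 1 (mod 83) ✓
So ord_83(10) = 41.

41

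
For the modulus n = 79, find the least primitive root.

φ(79) = 79 − 1 = 78 = 2 · 3 · 13.
Test candidates g = 2, 3, … against the prime factors q ∈ {2, 3, 13} of φ(79): g is a generator iff g^(78/q) ≢ 1 for every such q.
g = 2: 2^39 ≡ 1 — hits 1, so not a primitive root.
g = 3: 3^39 ≡ 78; 3^26 ≡ 23; 3^6 ≡ 18 — none is 1, so 3 is a primitive root.
So 3 is the smallest generator of (Z/79Z)^×.

3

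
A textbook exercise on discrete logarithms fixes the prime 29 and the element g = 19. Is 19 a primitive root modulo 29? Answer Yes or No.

φ(29) = 29 − 1 = 28 = 2^2 · 7.
It suffices to check that the order of 19 is not a proper divisor of 28: compute 19^(28/q) for q ∈ {2, 7}.
19^14 ≡ 28 (mod 29)  [q = 2: ≢ 1 ✓]
19^4 ≡ 24 (mod 29)  [q = 7: ≢ 1 ✓]
None equal 1, so ord_29(19) = 28: 19 is a primitive root.

Yes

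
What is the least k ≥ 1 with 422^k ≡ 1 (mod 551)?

By Lagrange's theorem, ord_551(422) divides φ(551) = φ(19·29) = (19−1)·(29−1) = 18·28 = 504 = 2^3 · 3^2 · 7.
Divisors of 504: 1, 2, 3, 4, 6, 7, 8, 9, 12, 14, 18, 21, 24, 28, 36, 42, 56, 63, 72, 84, 126, 168, 252, 504.
Evaluate successive powers at the divisors of 504:
422^1 ≡ 422 (mod 551)
422^2 ≡ 111 (mod 551)
422^3 ≡ 7 (mod 551)
422^4 ≡ 199 (mod 551)
422^6 ≡ 49 (mod 551)
422^7 ≡ 291 (mod 551)
422^8 ≡ 480 (mod 551)
422^9 ≡ 343 (mod 551)
422^12 ≡ 197 (mod 551)
422^14 ≡ 378 (mod 551)
422^18 ≡ 286 (mod 551)
422^21 ≡ 349 (mod 551)
422^24 ≡ 239 (mod 551)
422^28 ≡ 175 (mod 551)
422^36 ≡ 248 (mod 551)
422^42 ≡ 30 (mod 551)
422^56 ≡ 320 (mod 551)
422^63 ≡ 1 (mod 551) ✓
Therefore the multiplicative order of 422 modulo 551 is 63.

63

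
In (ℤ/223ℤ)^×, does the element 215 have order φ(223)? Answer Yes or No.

No

φ(223) = 223 − 1 = 222 = 2 · 3 · 37.
It suffices to check that the order of 215 is not a proper divisor of 222: compute 215^(222/q) for q ∈ {2, 3, 37}.
215^111 ≡ 222 (mod 223)  [q = 2: ≢ 1 ✓]
215^74 ≡ 1 (mod 223)  [q = 3: ≡ 1 ✗]
215^6 ≡ 119 (mod 223)  [q = 37: ≢ 1 ✓]
The check at q = 3 fails, so 215 generates a proper subgroup.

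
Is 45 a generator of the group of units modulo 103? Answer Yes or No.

φ(103) = 103 − 1 = 102 = 2 · 3 · 17.
It suffices to check that the order of 45 is not a proper divisor of 102: compute 45^(102/q) for q ∈ {2, 3, 17}.
45^51 ≡ 102 (mod 103)  [q = 2: ≢ 1 ✓]
45^34 ≡ 56 (mod 103)  [q = 3: ≢ 1 ✓]
45^6 ≡ 76 (mod 103)  [q = 17: ≢ 1 ✓]
None equal 1, so ord_103(45) = 102: 45 is a primitive root.

Yes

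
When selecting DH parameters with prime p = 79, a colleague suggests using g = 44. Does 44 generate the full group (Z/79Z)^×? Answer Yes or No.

No

φ(79) = 79 − 1 = 78 = 2 · 3 · 13.
An element g generates (Z/79Z)^× iff g^(78/q) ≢ 1 (mod 79) for each prime q ∈ {2, 3, 13}.
44^39 ≡ 1 (mod 79)  [q = 2: ≡ 1 ✗]
44^26 ≡ 23 (mod 79)  [q = 3: ≢ 1 ✓]
44^6 ≡ 10 (mod 79)  [q = 13: ≢ 1 ✓]
Since 44^39 ≡ 1, the order of 44 divides 39 < 78, so 44 is not a primitive root.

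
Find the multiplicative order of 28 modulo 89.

88

Since 28 ∈ (Z/89Z)^×, its order divides φ(89) = 89 − 1 = 88 = 2^3 · 11.
Divisors of 88: 1, 2, 4, 8, 11, 22, 44, 88.
Check 28^d mod 89 for each divisor in increasing order:
28^1 ≡ 28 (mod 89)
28^2 ≡ 72 (mod 89)
28^4 ≡ 22 (mod 89)
28^8 ≡ 39 (mod 89)
28^11 ≡ 37 (mod 89)
28^22 ≡ 34 (mod 89)
28^44 ≡ 88 (mod 89)
28^88 ≡ 1 (mod 89) ✓
Therefore the multiplicative order of 28 modulo 89 is 88.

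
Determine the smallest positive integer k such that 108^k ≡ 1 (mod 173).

Since 108 ∈ (Z/173Z)^×, its order divides φ(173) = 173 − 1 = 172 = 2^2 · 43.
Divisors of 172: 1, 2, 4, 43, 86, 172.
Evaluate successive powers at the divisors of 172:
108^1 ≡ 108 (mod 173)
108^2 ≡ 73 (mod 173)
108^4 ≡ 139 (mod 173)
108^43 ≡ 93 (mod 173)
108^86 ≡ 172 (mod 173)
108^172 ≡ 1 (mod 173) ✓
Therefore the multiplicative order of 108 modulo 173 is 172.

172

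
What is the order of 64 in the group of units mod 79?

13

By Lagrange's theorem, ord_79(64) divides φ(79) = 79 − 1 = 78 = 2 · 3 · 13.
Divisors of 78: 1, 2, 3, 6, 13, 26, 39, 78.
Compute 64^d (mod 79) for the divisors d until we hit 1:
64^1 ≡ 64 (mod 79)
64^2 ≡ 67 (mod 79)
64^3 ≡ 22 (mod 79)
64^6 ≡ 10 (mod 79)
64^13 ≡ 1 (mod 79) ✓
So ord_79(64) = 13.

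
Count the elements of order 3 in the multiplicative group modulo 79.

φ(79) = 79 − 1 = 78 = 2 · 3 · 13.
Since (Z/79Z)^× is cyclic of order 78, the number of elements of order d is φ(d) when d | 78 and 0 otherwise.
3 | 78, and φ(3) = 3 − 1 = 2.

2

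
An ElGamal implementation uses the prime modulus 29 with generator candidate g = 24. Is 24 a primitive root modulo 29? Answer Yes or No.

No

φ(29) = 29 − 1 = 28 = 2^2 · 7.
Test 24^(28/q) mod 29 for each prime factor q of 28:
24^14 ≡ 1 (mod 29)  [q = 2: ≡ 1 ✗]
24^4 ≡ 16 (mod 29)  [q = 7: ≢ 1 ✓]
24^14 ≡ 1 shows ord(24) | 14, strictly less than φ(29); not a primitive root.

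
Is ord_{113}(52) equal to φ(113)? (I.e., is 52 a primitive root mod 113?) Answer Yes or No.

φ(113) = 113 − 1 = 112 = 2^4 · 7.
It suffices to check that the order of 52 is not a proper divisor of 112: compute 52^(112/q) for q ∈ {2, 7}.
52^56 ≡ 1 (mod 113)  [q = 2: ≡ 1 ✗]
52^16 ≡ 106 (mod 113)  [q = 7: ≢ 1 ✓]
52^56 ≡ 1 shows ord(52) | 56, strictly less than φ(113); not a primitive root.

No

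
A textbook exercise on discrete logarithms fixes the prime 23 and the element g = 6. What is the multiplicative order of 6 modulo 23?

The order of 6 must divide φ(23) = 23 − 1 = 22 = 2 · 11.
Divisors of 22: 1, 2, 11, 22.
Compute 6^d (mod 23) for the divisors d until we hit 1:
6^1 ≡ 6 (mod 23)
6^2 ≡ 13 (mod 23)
6^11 ≡ 1 (mod 23) ✓
So ord_23(6) = 11.

11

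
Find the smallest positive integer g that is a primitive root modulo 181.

2

φ(181) = 181 − 1 = 180 = 2^2 · 3^2 · 5.
g is a primitive root iff g^(180/q) ≢ 1 (mod 181) for each prime q ∈ {2, 3, 5}.
g = 2: 2^90 ≡ 180; 2^60 ≡ 48; 2^36 ≡ 59 — none is 1, so 2 is a primitive root.
The smallest primitive root modulo 181 is 2.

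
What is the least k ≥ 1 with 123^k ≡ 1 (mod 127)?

ord(123) | φ(127) = 127 − 1 = 126 = 2 · 3^2 · 7.
Divisors of 126: 1, 2, 3, 6, 7, 9, 14, 18, 21, 42, 63, 126.
Test each divisor d:
123^1 ≡ 123 (mod 127)
123^2 ≡ 16 (mod 127)
123^3 ≡ 63 (mod 127)
123^6 ≡ 32 (mod 127)
123^7 ≡ 126 (mod 127)
123^9 ≡ 111 (mod 127)
123^14 ≡ 1 (mod 127) ✓
So ord_127(123) = 14.

14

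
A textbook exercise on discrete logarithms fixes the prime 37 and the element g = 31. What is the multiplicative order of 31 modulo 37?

ord(31) | φ(37) = 37 − 1 = 36 = 2^2 · 3^2.
Divisors of 36: 1, 2, 3, 4, 6, 9, 12, 18, 36.
Check 31^d mod 37 for each divisor in increasing order:
31^1 ≡ 31
31^2 ≡ 36
31^3 ≡ 6
31^4 ≡ 1
So ord_37(31) = 4.

4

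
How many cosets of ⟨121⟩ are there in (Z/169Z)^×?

2

Since 121 ∈ (Z/169Z)^×, its order divides φ(169) = φ(13^2) = 13·(13−1) = 156 = 2^2 · 3 · 13.
Divisors of 156: 1, 2, 3, 4, 6, 12, 13, 26, 39, 52, 78, 156.
Compute 121^d (mod 169) for the divisors d until we hit 1:
121^1 ≡ 121
121^2 ≡ 107
121^3 ≡ 103
121^4 ≡ 126
121^6 ≡ 131
121^12 ≡ 92
121^13 ≡ 147
121^26 ≡ 146
121^39 ≡ 168
121^52 ≡ 22
121^78 ≡ 1
So ord_169(121) = 78, hence |⟨121⟩| = 78.
Index = |(Z/169Z)^×| / |⟨121⟩| = 156 / 78 = 2.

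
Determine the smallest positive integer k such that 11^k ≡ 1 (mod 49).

21

The order of 11 must divide φ(49) = φ(7^2) = 7·(7−1) = 42 = 2 · 3 · 7.
Divisors of 42: 1, 2, 3, 6, 7, 14, 21, 42.
Test each divisor d:
11^1 ≡ 11 (mod 49)
11^2 ≡ 23 (mod 49)
11^3 ≡ 8 (mod 49)
11^6 ≡ 15 (mod 49)
11^7 ≡ 18 (mod 49)
11^14 ≡ 30 (mod 49)
11^21 ≡ 1 (mod 49) ✓
Hence ord(11) = 21.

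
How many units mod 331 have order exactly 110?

40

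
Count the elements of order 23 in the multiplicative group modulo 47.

22

φ(47) = 47 − 1 = 46 = 2 · 23.
Since (Z/47Z)^× is cyclic of order 46, the number of elements of order d is φ(d) when d | 46 and 0 otherwise.
23 | 46, and φ(23) = 23 − 1 = 22.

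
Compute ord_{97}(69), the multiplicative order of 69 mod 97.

The order of 69 must divide φ(97) = 97 − 1 = 96 = 2^5 · 3.
Divisors of 96: 1, 2, 3, 4, 6, 8, 12, 16, 24, 32, 48, 96.
Compute 69^d (mod 97) for the divisors d until we hit 1:
69^1 ≡ 69 (mod 97)
69^2 ≡ 8 (mod 97)
69^3 ≡ 67 (mod 97)
69^4 ≡ 64 (mod 97)
69^6 ≡ 27 (mod 97)
69^8 ≡ 22 (mod 97)
69^12 ≡ 50 (mod 97)
69^16 ≡ 96 (mod 97)
69^24 ≡ 75 (mod 97)
69^32 ≡ 1 (mod 97) ✓
So ord_97(69) = 32.

32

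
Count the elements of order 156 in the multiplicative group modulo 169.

φ(169) = φ(13^2) = 13·(13−1) = 156 = 2^2 · 3 · 13.
In a cyclic group of order 156, there are φ(d) elements of order d for each divisor d of 156, and zero for non-divisors.
156 = 2^2 · 3 · 13 divides 156, and φ(156) = 48.

48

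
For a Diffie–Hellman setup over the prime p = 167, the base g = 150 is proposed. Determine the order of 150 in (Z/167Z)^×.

By Lagrange's theorem, ord_167(150) divides φ(167) = 167 − 1 = 166 = 2 · 83.
Divisors of 166: 1, 2, 83, 166.
Test each divisor d:
150^1 ≡ 150
150^2 ≡ 122
150^83 ≡ 1
Therefore the multiplicative order of 150 modulo 167 is 83.

83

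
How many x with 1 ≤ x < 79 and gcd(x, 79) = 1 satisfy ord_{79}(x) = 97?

0

φ(79) = 79 − 1 = 78 = 2 · 3 · 13.
(Z/79Z)^× is cyclic (|G| = 78); a cyclic group of order m has exactly φ(d) elements of each order d | m, and none otherwise.
97 does not divide 78, so no element of (Z/79Z)^× has order 97.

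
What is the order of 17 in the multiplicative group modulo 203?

12

By Lagrange's theorem, ord_203(17) divides φ(203) = φ(7·29) = (7−1)·(29−1) = 6·28 = 168 = 2^3 · 3 · 7.
Divisors of 168: 1, 2, 3, 4, 6, 7, 8, 12, 14, 21, 24, 28, 42, 56, 84, 168.
Check 17^d mod 203 for each divisor in increasing order:
17^1 ≡ 17 (mod 203)
17^2 ≡ 86 (mod 203)
17^3 ≡ 41 (mod 203)
17^4 ≡ 88 (mod 203)
17^6 ≡ 57 (mod 203)
17^7 ≡ 157 (mod 203)
17^8 ≡ 30 (mod 203)
17^12 ≡ 1 (mod 203) ✓
So ord_203(17) = 12.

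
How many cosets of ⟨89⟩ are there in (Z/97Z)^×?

ord(89) | φ(97) = 97 − 1 = 96 = 2^5 · 3.
Divisors of 96: 1, 2, 3, 4, 6, 8, 12, 16, 24, 32, 48, 96.
Compute 89^d (mod 97) for the divisors d until we hit 1:
89^1 ≡ 89 (mod 97)
89^2 ≡ 64 (mod 97)
89^3 ≡ 70 (mod 97)
89^4 ≡ 22 (mod 97)
89^6 ≡ 50 (mod 97)
89^8 ≡ 96 (mod 97)
89^12 ≡ 75 (mod 97)
89^16 ≡ 1 (mod 97) ✓
Thus |⟨89⟩| = ord(89) = 16.
[(Z/97Z)^× : ⟨89⟩] = 96/16 = 6.

6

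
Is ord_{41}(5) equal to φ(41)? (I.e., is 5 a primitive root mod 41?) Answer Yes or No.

No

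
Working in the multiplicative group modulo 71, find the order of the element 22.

70

Since 22 ∈ (Z/71Z)^×, its order divides φ(71) = 71 − 1 = 70 = 2 · 5 · 7.
Divisors of 70: 1, 2, 5, 7, 10, 14, 35, 70.
Compute 22^d (mod 71) for the divisors d until we hit 1:
22^1 ≡ 22
22^2 ≡ 58
22^5 ≡ 26
22^7 ≡ 17
22^10 ≡ 37
22^14 ≡ 5
22^35 ≡ 70
22^70 ≡ 1
The smallest such exponent is 70, so the order of 22 is 70.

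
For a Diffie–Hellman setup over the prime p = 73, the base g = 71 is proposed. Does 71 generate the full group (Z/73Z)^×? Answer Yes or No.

φ(73) = 73 − 1 = 72 = 2^3 · 3^2.
It suffices to check that the order of 71 is not a proper divisor of 72: compute 71^(72/q) for q ∈ {2, 3}.
71^36 ≡ 1 (mod 73)  [q = 2: ≡ 1 ✗]
71^24 ≡ 64 (mod 73)  [q = 3: ≢ 1 ✓]
The check at q = 2 fails, so 71 generates a proper subgroup.

No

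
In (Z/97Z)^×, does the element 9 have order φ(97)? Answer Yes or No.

φ(97) = 97 − 1 = 96 = 2^5 · 3.
9 is a primitive root mod 97 iff 9^(φ(97)/q) ≢ 1 for every prime q | φ(97), i.e. q ∈ {2, 3}.
9^48 ≡ 1 (mod 97)  [q = 2: ≡ 1 ✗]
9^32 ≡ 61 (mod 97)  [q = 3: ≢ 1 ✓]
Since 9^48 ≡ 1, the order of 9 divides 48 < 96, so 9 is not a primitive root.

No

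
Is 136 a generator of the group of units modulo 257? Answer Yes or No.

φ(257) = 257 − 1 = 256 = 2^8.
136 is a primitive root mod 257 iff 136^(φ(257)/q) ≢ 1 for every prime q | φ(257), i.e. q ∈ {2}.
136^128 ≡ 1 (mod 257)  [q = 2: ≡ 1 ✗]
136^128 ≡ 1 shows ord(136) | 128, strictly less than φ(257); not a primitive root.

No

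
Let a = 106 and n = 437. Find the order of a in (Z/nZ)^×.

66

ord(106) | φ(437) = φ(19·23) = (19−1)·(23−1) = 18·22 = 396 = 2^2 · 3^2 · 11.
Divisors of 396: 1, 2, 3, 4, 6, 9, 11, 12, 18, 22, 33, 36, 44, 66, 99, 132, 198, 396.
Check 106^d mod 437 for each divisor in increasing order:
106^1 ≡ 106 (mod 437)
106^2 ≡ 311 (mod 437)
106^3 ≡ 191 (mod 437)
106^4 ≡ 144 (mod 437)
106^6 ≡ 210 (mod 437)
106^9 ≡ 343 (mod 437)
106^11 ≡ 45 (mod 437)
106^12 ≡ 400 (mod 437)
106^18 ≡ 96 (mod 437)
106^22 ≡ 277 (mod 437)
106^33 ≡ 229 (mod 437)
106^36 ≡ 39 (mod 437)
106^44 ≡ 254 (mod 437)
106^66 ≡ 1 (mod 437) ✓
Hence ord(106) = 66.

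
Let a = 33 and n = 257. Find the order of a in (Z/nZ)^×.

By Lagrange's theorem, ord_257(33) divides φ(257) = 257 − 1 = 256 = 2^8.
Divisors of 256: 1, 2, 4, 8, 16, 32, 64, 128, 256.
Test each divisor d:
33^1 ≡ 33 (mod 257)
33^2 ≡ 61 (mod 257)
33^4 ≡ 123 (mod 257)
33^8 ≡ 223 (mod 257)
33^16 ≡ 128 (mod 257)
33^32 ≡ 193 (mod 257)
33^64 ≡ 241 (mod 257)
33^128 ≡ 256 (mod 257)
33^256 ≡ 1 (mod 257) ✓
Therefore the multiplicative order of 33 modulo 257 is 256.

256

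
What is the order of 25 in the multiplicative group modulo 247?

18

ord(25) | φ(247) = φ(13·19) = (13−1)·(19−1) = 12·18 = 216 = 2^3 · 3^3.
Divisors of 216: 1, 2, 3, 4, 6, 8, 9, 12, 18, 24, 27, 36, 54, 72, 108, 216.
Compute 25^d (mod 247) for the divisors d until we hit 1:
25^1 ≡ 25 (mod 247)
25^2 ≡ 131 (mod 247)
25^3 ≡ 64 (mod 247)
25^4 ≡ 118 (mod 247)
25^6 ≡ 144 (mod 247)
25^8 ≡ 92 (mod 247)
25^9 ≡ 77 (mod 247)
25^12 ≡ 235 (mod 247)
25^18 ≡ 1 (mod 247) ✓
Therefore the multiplicative order of 25 modulo 247 is 18.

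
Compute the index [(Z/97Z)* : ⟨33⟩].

12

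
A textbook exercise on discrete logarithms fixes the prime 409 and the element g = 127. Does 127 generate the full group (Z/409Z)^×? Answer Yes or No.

φ(409) = 409 − 1 = 408 = 2^3 · 3 · 17.
An element g generates (Z/409Z)^× iff g^(408/q) ≢ 1 (mod 409) for each prime q ∈ {2, 3, 17}.
127^204 ≡ 408 (mod 409)  [q = 2: ≢ 1 ✓]
127^136 ≡ 53 (mod 409)  [q = 3: ≢ 1 ✓]
127^24 ≡ 341 (mod 409)  [q = 17: ≢ 1 ✓]
None equal 1, so ord_409(127) = 408: 127 is a primitive root.

Yes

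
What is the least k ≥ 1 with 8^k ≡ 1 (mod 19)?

ord(8) | φ(19) = 19 − 1 = 18 = 2 · 3^2.
Divisors of 18: 1, 2, 3, 6, 9, 18.
Test each divisor d:
8^1 ≡ 8 (mod 19)
8^2 ≡ 7 (mod 19)
8^3 ≡ 18 (mod 19)
8^6 ≡ 1 (mod 19) ✓
The smallest such exponent is 6, so the order of 8 is 6.

6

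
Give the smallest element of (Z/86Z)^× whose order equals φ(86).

3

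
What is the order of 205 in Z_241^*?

5

Since 205 ∈ (Z/241Z)^×, its order divides φ(241) = 241 − 1 = 240 = 2^4 · 3 · 5.
Divisors of 240: 1, 2, 3, 4, 5, 6, 8, 10, 12, 15, 16, 20, 24, 30, 40, 48, 60, 80, 120, 240.
Evaluate successive powers at the divisors of 240:
205^1 ≡ 205
205^2 ≡ 91
205^3 ≡ 98
205^4 ≡ 87
205^5 ≡ 1
Hence ord(205) = 5.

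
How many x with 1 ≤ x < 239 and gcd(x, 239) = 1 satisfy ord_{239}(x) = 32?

0

φ(239) = 239 − 1 = 238 = 2 · 7 · 17.
(Z/239Z)^× is cyclic (|G| = 238); a cyclic group of order m has exactly φ(d) elements of each order d | m, and none otherwise.
32 does not divide 238, so no element of (Z/239Z)^× has order 32.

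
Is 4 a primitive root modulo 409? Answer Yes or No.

φ(409) = 409 − 1 = 408 = 2^3 · 3 · 17.
An element g generates (Z/409Z)^× iff g^(408/q) ≢ 1 (mod 409) for each prime q ∈ {2, 3, 17}.
4^204 ≡ 1 (mod 409)  [q = 2: ≡ 1 ✗]
4^136 ≡ 53 (mod 409)  [q = 3: ≢ 1 ✓]
4^24 ≡ 69 (mod 409)  [q = 17: ≢ 1 ✓]
Since 4^204 ≡ 1, the order of 4 divides 204 < 408, so 4 is not a primitive root.

No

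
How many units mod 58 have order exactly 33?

0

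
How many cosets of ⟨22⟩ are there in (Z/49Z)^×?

6

ord(22) | φ(49) = φ(7^2) = 7·(7−1) = 42 = 2 · 3 · 7.
Divisors of 42: 1, 2, 3, 6, 7, 14, 21, 42.
Compute 22^d (mod 49) for the divisors d until we hit 1:
22^1 ≡ 22
22^2 ≡ 43
22^3 ≡ 15
22^6 ≡ 29
22^7 ≡ 1
Thus |⟨22⟩| = ord(22) = 7.
The index is φ(49) / ord(22) = 42 / 7 = 6.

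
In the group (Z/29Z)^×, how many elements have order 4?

2

φ(29) = 29 − 1 = 28 = 2^2 · 7.
Since (Z/29Z)^× is cyclic of order 28, the number of elements of order d is φ(d) when d | 28 and 0 otherwise.
4 = 2^2 divides 28, and φ(4) = 2.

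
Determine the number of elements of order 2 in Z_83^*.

1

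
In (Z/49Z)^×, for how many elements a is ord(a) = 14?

φ(49) = φ(7^2) = 7·(7−1) = 42 = 2 · 3 · 7.
In a cyclic group of order 42, there are φ(d) elements of order d for each divisor d of 42, and zero for non-divisors.
14 = 2 · 7 divides 42, and φ(14) = 6.

6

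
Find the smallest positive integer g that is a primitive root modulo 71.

φ(71) = 71 − 1 = 70 = 2 · 5 · 7.
g is a primitive root iff g^(70/q) ≢ 1 (mod 71) for each prime q ∈ {2, 5, 7}.
g = 2: 2^35 ≡ 1 — hits 1, so not a primitive root.
g = 3: 3^35 ≡ 1 — hits 1, so not a primitive root.
g = 4: 4^35 ≡ 1 — hits 1, so not a primitive root.
g = 5: 5^35 ≡ 1 — hits 1, so not a primitive root.
g = 6: 6^35 ≡ 1 — hits 1, so not a primitive root.
g = 7: 7^35 ≡ 70; 7^14 ≡ 54; 7^10 ≡ 45 — none is 1, so 7 is a primitive root.
The smallest primitive root modulo 71 is 7.

7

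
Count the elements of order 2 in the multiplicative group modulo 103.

1

φ(103) = 103 − 1 = 102 = 2 · 3 · 17.
Since (Z/103Z)^× is cyclic of order 102, the number of elements of order d is φ(d) when d | 102 and 0 otherwise.
2 | 102, and φ(2) = 2 − 1 = 1.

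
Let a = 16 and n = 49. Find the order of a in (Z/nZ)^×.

21

The order of 16 must divide φ(49) = φ(7^2) = 7·(7−1) = 42 = 2 · 3 · 7.
Divisors of 42: 1, 2, 3, 6, 7, 14, 21, 42.
Compute 16^d (mod 49) for the divisors d until we hit 1:
16^1 ≡ 16 (mod 49)
16^2 ≡ 11 (mod 49)
16^3 ≡ 29 (mod 49)
16^6 ≡ 8 (mod 49)
16^7 ≡ 30 (mod 49)
16^14 ≡ 18 (mod 49)
16^21 ≡ 1 (mod 49) ✓
So ord_49(16) = 21.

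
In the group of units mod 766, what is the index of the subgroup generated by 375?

1

Since 375 ∈ (Z/766Z)^×, its order divides φ(766) = φ(2)·φ(383) = 1·382 = 382 = 2 · 191.
Divisors of 382: 1, 2, 191, 382.
Check 375^d mod 766 for each divisor in increasing order:
375^1 ≡ 375 (mod 766)
375^2 ≡ 447 (mod 766)
375^191 ≡ 765 (mod 766)
375^382 ≡ 1 (mod 766) ✓
So ord_766(375) = 382, hence |⟨375⟩| = 382.
Index = |(Z/766Z)^×| / |⟨375⟩| = 382 / 382 = 1.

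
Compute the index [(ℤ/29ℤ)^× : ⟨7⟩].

4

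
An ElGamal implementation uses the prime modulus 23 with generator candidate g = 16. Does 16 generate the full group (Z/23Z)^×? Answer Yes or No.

No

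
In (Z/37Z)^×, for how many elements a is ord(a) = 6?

φ(37) = 37 − 1 = 36 = 2^2 · 3^2.
In a cyclic group of order 36, there are φ(d) elements of order d for each divisor d of 36, and zero for non-divisors.
6 = 2 · 3 divides 36, and φ(6) = 2.

2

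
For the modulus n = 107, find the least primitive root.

2

φ(107) = 107 − 1 = 106 = 2 · 53.
Test candidates g = 2, 3, … against the prime factors q ∈ {2, 53} of φ(107): g is a generator iff g^(106/q) ≢ 1 for every such q.
g = 2: 2^53 ≡ 106; 2^2 ≡ 4 — none is 1, so 2 is a primitive root.
Hence the least primitive root of 107 is 2.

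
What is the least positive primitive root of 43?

φ(43) = 43 − 1 = 42 = 2 · 3 · 7.
Test candidates g = 2, 3, … against the prime factors q ∈ {2, 3, 7} of φ(43): g is a generator iff g^(42/q) ≢ 1 for every such q.
g = 2: 2^21 ≡ 42; 2^14 ≡ 1 — hits 1, so not a primitive root.
g = 3: 3^21 ≡ 42; 3^14 ≡ 36; 3^6 ≡ 41 — none is 1, so 3 is a primitive root.
So 3 is the smallest generator of (Z/43Z)^×.

3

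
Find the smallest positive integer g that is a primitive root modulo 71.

φ(71) = 71 − 1 = 70 = 2 · 5 · 7.
g is a primitive root iff g^(70/q) ≢ 1 (mod 71) for each prime q ∈ {2, 5, 7}.
g = 2: 2^35 ≡ 1 — hits 1, so not a primitive root.
g = 3: 3^35 ≡ 1 — hits 1, so not a primitive root.
g = 4: 4^35 ≡ 1 — hits 1, so not a primitive root.
g = 5: 5^35 ≡ 1 — hits 1, so not a primitive root.
g = 6: 6^35 ≡ 1 — hits 1, so not a primitive root.
g = 7: 7^35 ≡ 70; 7^14 ≡ 54; 7^10 ≡ 45 — none is 1, so 7 is a primitive root.
Hence the least primitive root of 71 is 7.

7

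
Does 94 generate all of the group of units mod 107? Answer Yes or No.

φ(107) = 107 − 1 = 106 = 2 · 53.
It suffices to check that the order of 94 is not a proper divisor of 106: compute 94^(106/q) for q ∈ {2, 53}.
94^53 ≡ 106 (mod 107)  [q = 2: ≢ 1 ✓]
94^2 ≡ 62 (mod 107)  [q = 53: ≢ 1 ✓]
All checks pass, so 94 has order 106 and is a primitive root modulo 107.

Yes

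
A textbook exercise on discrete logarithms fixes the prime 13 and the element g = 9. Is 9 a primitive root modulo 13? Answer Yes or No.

No

φ(13) = 13 − 1 = 12 = 2^2 · 3.
9 is a primitive root mod 13 iff 9^(φ(13)/q) ≢ 1 for every prime q | φ(13), i.e. q ∈ {2, 3}.
9^6 ≡ 1 (mod 13)  [q = 2: ≡ 1 ✗]
9^4 ≡ 9 (mod 13)  [q = 3: ≢ 1 ✓]
The check at q = 2 fails, so 9 generates a proper subgroup.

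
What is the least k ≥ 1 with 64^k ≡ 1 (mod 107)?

By Lagrange's theorem, ord_107(64) divides φ(107) = 107 − 1 = 106 = 2 · 53.
Divisors of 106: 1, 2, 53, 106.
Check 64^d mod 107 for each divisor in increasing order:
64^1 ≡ 64 (mod 107)
64^2 ≡ 30 (mod 107)
64^53 ≡ 1 (mod 107) ✓
So ord_107(64) = 53.

53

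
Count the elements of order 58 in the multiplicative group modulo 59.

φ(59) = 59 − 1 = 58 = 2 · 29.
Since (Z/59Z)^× is cyclic of order 58, the number of elements of order d is φ(d) when d | 58 and 0 otherwise.
58 = 2 · 29 divides 58, and φ(58) = 28.

28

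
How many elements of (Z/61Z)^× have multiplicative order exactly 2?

1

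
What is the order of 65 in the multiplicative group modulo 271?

54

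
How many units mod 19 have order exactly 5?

0

φ(19) = 19 − 1 = 18 = 2 · 3^2.
In a cyclic group of order 18, there are φ(d) elements of order d for each divisor d of 18, and zero for non-divisors.
5 does not divide 18, so no element of (Z/19Z)^× has order 5.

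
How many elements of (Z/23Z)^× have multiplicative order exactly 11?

φ(23) = 23 − 1 = 22 = 2 · 11.
Since (Z/23Z)^× is cyclic of order 22, the number of elements of order d is φ(d) when d | 22 and 0 otherwise.
11 | 22, and φ(11) = 11 − 1 = 10.

10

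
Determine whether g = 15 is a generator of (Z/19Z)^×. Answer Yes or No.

Yes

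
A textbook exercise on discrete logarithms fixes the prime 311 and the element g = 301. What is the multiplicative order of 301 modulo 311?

The order of 301 must divide φ(311) = 311 − 1 = 310 = 2 · 5 · 31.
Divisors of 310: 1, 2, 5, 10, 31, 62, 155, 310.
Test each divisor d:
301^1 ≡ 301 (mod 311)
301^2 ≡ 100 (mod 311)
301^5 ≡ 142 (mod 311)
301^10 ≡ 260 (mod 311)
301^31 ≡ 95 (mod 311)
301^62 ≡ 6 (mod 311)
301^155 ≡ 310 (mod 311)
301^310 ≡ 1 (mod 311) ✓
Hence ord(301) = 310.

310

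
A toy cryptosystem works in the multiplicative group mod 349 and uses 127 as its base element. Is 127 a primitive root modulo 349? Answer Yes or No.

φ(349) = 349 − 1 = 348 = 2^2 · 3 · 29.
It suffices to check that the order of 127 is not a proper divisor of 348: compute 127^(348/q) for q ∈ {2, 3, 29}.
127^174 ≡ 348 (mod 349)  [q = 2: ≢ 1 ✓]
127^116 ≡ 1 (mod 349)  [q = 3: ≡ 1 ✗]
127^12 ≡ 168 (mod 349)  [q = 29: ≢ 1 ✓]
127^116 ≡ 1 shows ord(127) | 116, strictly less than φ(349); not a primitive root.

No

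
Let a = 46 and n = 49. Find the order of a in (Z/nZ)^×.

21

ord(46) | φ(49) = φ(7^2) = 7·(7−1) = 42 = 2 · 3 · 7.
Divisors of 42: 1, 2, 3, 6, 7, 14, 21, 42.
Check 46^d mod 49 for each divisor in increasing order:
46^1 ≡ 46
46^2 ≡ 9
46^3 ≡ 22
46^6 ≡ 43
46^7 ≡ 18
46^14 ≡ 30
46^21 ≡ 1
The smallest such exponent is 21, so the order of 46 is 21.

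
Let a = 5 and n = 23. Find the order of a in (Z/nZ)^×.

22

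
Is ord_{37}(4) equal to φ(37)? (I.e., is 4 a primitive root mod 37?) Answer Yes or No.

φ(37) = 37 − 1 = 36 = 2^2 · 3^2.
It suffices to check that the order of 4 is not a proper divisor of 36: compute 4^(36/q) for q ∈ {2, 3}.
4^18 ≡ 1 (mod 37)  [q = 2: ≡ 1 ✗]
4^12 ≡ 10 (mod 37)  [q = 3: ≢ 1 ✓]
4^18 ≡ 1 shows ord(4) | 18, strictly less than φ(37); not a primitive root.

No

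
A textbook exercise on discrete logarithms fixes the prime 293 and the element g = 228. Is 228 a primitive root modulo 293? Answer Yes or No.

No

φ(293) = 293 − 1 = 292 = 2^2 · 73.
An element g generates (Z/293Z)^× iff g^(292/q) ≢ 1 (mod 293) for each prime q ∈ {2, 73}.
228^146 ≡ 1 (mod 293)  [q = 2: ≡ 1 ✗]
228^4 ≡ 186 (mod 293)  [q = 73: ≢ 1 ✓]
The check at q = 2 fails, so 228 generates a proper subgroup.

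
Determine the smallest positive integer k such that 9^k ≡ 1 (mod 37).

9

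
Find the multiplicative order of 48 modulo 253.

55

The order of 48 must divide φ(253) = φ(11·23) = (11−1)·(23−1) = 10·22 = 220 = 2^2 · 5 · 11.
Divisors of 220: 1, 2, 4, 5, 10, 11, 20, 22, 44, 55, 110, 220.
Test each divisor d:
48^1 ≡ 48 (mod 253)
48^2 ≡ 27 (mod 253)
48^4 ≡ 223 (mod 253)
48^5 ≡ 78 (mod 253)
48^10 ≡ 12 (mod 253)
48^11 ≡ 70 (mod 253)
48^20 ≡ 144 (mod 253)
48^22 ≡ 93 (mod 253)
48^44 ≡ 47 (mod 253)
48^55 ≡ 1 (mod 253) ✓
Therefore the multiplicative order of 48 modulo 253 is 55.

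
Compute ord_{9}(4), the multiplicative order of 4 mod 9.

The order of 4 must divide φ(9) = φ(3^2) = 3·(3−1) = 6 = 2 · 3.
Divisors of 6: 1, 2, 3, 6.
Check 4^d mod 9 for each divisor in increasing order:
4^1 ≡ 4 (mod 9)
4^2 ≡ 7 (mod 9)
4^3 ≡ 1 (mod 9) ✓
The smallest such exponent is 3, so the order of 4 is 3.

3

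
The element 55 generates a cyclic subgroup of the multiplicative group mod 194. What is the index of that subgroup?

By Lagrange's theorem, ord_194(55) divides φ(194) = φ(2)·φ(97) = 1·96 = 96 = 2^5 · 3.
Divisors of 96: 1, 2, 3, 4, 6, 8, 12, 16, 24, 32, 48, 96.
Compute 55^d (mod 194) for the divisors d until we hit 1:
55^1 ≡ 55
55^2 ≡ 115
55^3 ≡ 117
55^4 ≡ 33
55^6 ≡ 109
55^8 ≡ 119
55^12 ≡ 47
55^16 ≡ 193
55^24 ≡ 75
55^32 ≡ 1
Thus |⟨55⟩| = ord(55) = 32.
Index = |(Z/194Z)^×| / |⟨55⟩| = 96 / 32 = 3.

3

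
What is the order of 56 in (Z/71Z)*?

70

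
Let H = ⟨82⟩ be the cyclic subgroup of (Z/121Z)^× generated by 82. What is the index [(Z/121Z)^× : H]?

2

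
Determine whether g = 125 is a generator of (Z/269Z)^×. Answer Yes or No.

No

φ(269) = 269 − 1 = 268 = 2^2 · 67.
It suffices to check that the order of 125 is not a proper divisor of 268: compute 125^(268/q) for q ∈ {2, 67}.
125^134 ≡ 1 (mod 269)  [q = 2: ≡ 1 ✗]
125^4 ≡ 260 (mod 269)  [q = 67: ≢ 1 ✓]
Since 125^134 ≡ 1, the order of 125 divides 134 < 268, so 125 is not a primitive root.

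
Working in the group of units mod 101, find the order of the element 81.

25

The order of 81 must divide φ(101) = 101 − 1 = 100 = 2^2 · 5^2.
Divisors of 100: 1, 2, 4, 5, 10, 20, 25, 50, 100.
Check 81^d mod 101 for each divisor in increasing order:
81^1 ≡ 81
81^2 ≡ 97
81^4 ≡ 16
81^5 ≡ 84
81^10 ≡ 87
81^20 ≡ 95
81^25 ≡ 1
Hence ord(81) = 25.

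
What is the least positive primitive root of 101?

φ(101) = 101 − 1 = 100 = 2^2 · 5^2.
g is a primitive root iff g^(100/q) ≢ 1 (mod 101) for each prime q ∈ {2, 5}.
g = 2: 2^50 ≡ 100; 2^20 ≡ 95 — none is 1, so 2 is a primitive root.
So 2 is the smallest generator of (Z/101Z)^×.

2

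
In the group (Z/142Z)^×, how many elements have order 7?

6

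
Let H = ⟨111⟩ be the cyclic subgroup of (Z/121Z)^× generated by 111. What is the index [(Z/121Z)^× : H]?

10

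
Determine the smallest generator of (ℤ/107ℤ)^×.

φ(107) = 107 − 1 = 106 = 2 · 53.
g is a primitive root iff g^(106/q) ≢ 1 (mod 107) for each prime q ∈ {2, 53}.
g = 2: 2^53 ≡ 106; 2^2 ≡ 4 — none is 1, so 2 is a primitive root.
The smallest primitive root modulo 107 is 2.

2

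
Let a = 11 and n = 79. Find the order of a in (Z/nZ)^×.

39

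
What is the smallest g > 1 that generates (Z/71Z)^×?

7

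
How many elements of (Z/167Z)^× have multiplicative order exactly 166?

φ(167) = 167 − 1 = 166 = 2 · 83.
Since (Z/167Z)^× is cyclic of order 166, the number of elements of order d is φ(d) when d | 166 and 0 otherwise.
166 = 2 · 83 divides 166, and φ(166) = 82.

82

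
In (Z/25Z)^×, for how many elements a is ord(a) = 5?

4

φ(25) = φ(5^2) = 5·(5−1) = 20 = 2^2 · 5.
Since (Z/25Z)^× is cyclic of order 20, the number of elements of order d is φ(d) when d | 20 and 0 otherwise.
5 | 20, and φ(5) = 5 − 1 = 4.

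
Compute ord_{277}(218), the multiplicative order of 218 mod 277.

23

By Lagrange's theorem, ord_277(218) divides φ(277) = 277 − 1 = 276 = 2^2 · 3 · 23.
Divisors of 276: 1, 2, 3, 4, 6, 12, 23, 46, 69, 92, 138, 276.
Check 218^d mod 277 for each divisor in increasing order:
218^1 ≡ 218
218^2 ≡ 157
218^3 ≡ 155
218^4 ≡ 273
218^6 ≡ 203
218^12 ≡ 213
218^23 ≡ 1
So ord_277(218) = 23.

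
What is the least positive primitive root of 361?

φ(361) = φ(19^2) = 19·(19−1) = 342 = 2 · 3^2 · 19.
g is a primitive root iff g^(342/q) ≢ 1 (mod 361) for each prime q ∈ {2, 3, 19}.
g = 2: 2^171 ≡ 360; 2^114 ≡ 292; 2^18 ≡ 58 — none is 1, so 2 is a primitive root.
Hence the least primitive root of 361 is 2.

2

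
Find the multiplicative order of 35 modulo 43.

The order of 35 must divide φ(43) = 43 − 1 = 42 = 2 · 3 · 7.
Divisors of 42: 1, 2, 3, 6, 7, 14, 21, 42.
Compute 35^d (mod 43) for the divisors d until we hit 1:
35^1 ≡ 35 (mod 43)
35^2 ≡ 21 (mod 43)
35^3 ≡ 4 (mod 43)
35^6 ≡ 16 (mod 43)
35^7 ≡ 1 (mod 43) ✓
So ord_43(35) = 7.

7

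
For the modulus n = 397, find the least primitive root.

φ(397) = 397 − 1 = 396 = 2^2 · 3^2 · 11.
Test candidates g = 2, 3, … against the prime factors q ∈ {2, 3, 11} of φ(397): g is a generator iff g^(396/q) ≢ 1 for every such q.
g = 2: 2^198 ≡ 396; 2^132 ≡ 1 — hits 1, so not a primitive root.
g = 3: 3^198 ≡ 1 — hits 1, so not a primitive root.
g = 4: 4^198 ≡ 1 — hits 1, so not a primitive root.
g = 5: 5^198 ≡ 396; 5^132 ≡ 362; 5^36 ≡ 290 — none is 1, so 5 is a primitive root.
Hence the least primitive root of 397 is 5.

5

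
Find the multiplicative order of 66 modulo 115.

22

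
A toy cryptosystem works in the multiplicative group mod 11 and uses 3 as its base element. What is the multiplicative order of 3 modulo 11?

The order of 3 must divide φ(11) = 11 − 1 = 10 = 2 · 5.
Divisors of 10: 1, 2, 5, 10.
Evaluate successive powers at the divisors of 10:
3^1 ≡ 3 (mod 11)
3^2 ≡ 9 (mod 11)
3^5 ≡ 1 (mod 11) ✓
So ord_11(3) = 5.

5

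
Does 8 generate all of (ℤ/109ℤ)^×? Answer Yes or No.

No

φ(109) = 109 − 1 = 108 = 2^2 · 3^3.
It suffices to check that the order of 8 is not a proper divisor of 108: compute 8^(108/q) for q ∈ {2, 3}.
8^54 ≡ 108 (mod 109)  [q = 2: ≢ 1 ✓]
8^36 ≡ 1 (mod 109)  [q = 3: ≡ 1 ✗]
8^36 ≡ 1 shows ord(8) | 36, strictly less than φ(109); not a primitive root.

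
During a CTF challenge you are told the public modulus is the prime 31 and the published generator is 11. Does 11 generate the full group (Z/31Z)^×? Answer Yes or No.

Yes

φ(31) = 31 − 1 = 30 = 2 · 3 · 5.
It suffices to check that the order of 11 is not a proper divisor of 30: compute 11^(30/q) for q ∈ {2, 3, 5}.
11^15 ≡ 30 (mod 31)  [q = 2: ≢ 1 ✓]
11^10 ≡ 5 (mod 31)  [q = 3: ≢ 1 ✓]
11^6 ≡ 4 (mod 31)  [q = 5: ≢ 1 ✓]
All checks pass, so 11 has order 30 and is a primitive root modulo 31.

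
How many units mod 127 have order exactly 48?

φ(127) = 127 − 1 = 126 = 2 · 3^2 · 7.
Since (Z/127Z)^× is cyclic of order 126, the number of elements of order d is φ(d) when d | 126 and 0 otherwise.
Since 48 ∤ 126, the count is 0.

0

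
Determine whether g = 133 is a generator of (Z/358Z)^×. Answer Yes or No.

Yes

φ(358) = φ(2)·φ(179) = 1·178 = 178 = 2 · 89.
It suffices to check that the order of 133 is not a proper divisor of 178: compute 133^(178/q) for q ∈ {2, 89}.
133^89 ≡ 357 (mod 358)  [q = 2: ≢ 1 ✓]
133^2 ≡ 147 (mod 358)  [q = 89: ≢ 1 ✓]
All checks pass, so 133 has order 178 and is a primitive root modulo 358.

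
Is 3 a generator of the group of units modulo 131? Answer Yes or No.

No

φ(131) = 131 − 1 = 130 = 2 · 5 · 13.
Test 3^(130/q) mod 131 for each prime factor q of 130:
3^65 ≡ 1 (mod 131)  [q = 2: ≡ 1 ✗]
3^26 ≡ 58 (mod 131)  [q = 5: ≢ 1 ✓]
3^10 ≡ 99 (mod 131)  [q = 13: ≢ 1 ✓]
3^65 ≡ 1 shows ord(3) | 65, strictly less than φ(131); not a primitive root.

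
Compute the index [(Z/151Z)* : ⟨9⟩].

By Lagrange's theorem, ord_151(9) divides φ(151) = 151 − 1 = 150 = 2 · 3 · 5^2.
Divisors of 150: 1, 2, 3, 5, 6, 10, 15, 25, 30, 50, 75, 150.
Test each divisor d:
9^1 ≡ 9 (mod 151)
9^2 ≡ 81 (mod 151)
9^3 ≡ 125 (mod 151)
9^5 ≡ 8 (mod 151)
9^6 ≡ 72 (mod 151)
9^10 ≡ 64 (mod 151)
9^15 ≡ 59 (mod 151)
9^25 ≡ 1 (mod 151) ✓
Thus |⟨9⟩| = ord(9) = 25.
The index is φ(151) / ord(9) = 150 / 25 = 6.

6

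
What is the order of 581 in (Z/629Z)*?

48

The order of 581 must divide φ(629) = φ(17·37) = (17−1)·(37−1) = 16·36 = 576 = 2^6 · 3^2.
Divisors of 576: 1, 2, 3, 4, 6, 8, 9, 12, 16, 18, 24, 32, 36, 48, 64, 72, 96, 144, 192, 288, 576.
Check 581^d mod 629 for each divisor in increasing order:
581^1 ≡ 581 (mod 629)
581^2 ≡ 417 (mod 629)
581^3 ≡ 112 (mod 629)
581^4 ≡ 285 (mod 629)
581^6 ≡ 593 (mod 629)
581^8 ≡ 84 (mod 629)
581^9 ≡ 371 (mod 629)
581^12 ≡ 38 (mod 629)
581^16 ≡ 137 (mod 629)
581^18 ≡ 519 (mod 629)
581^24 ≡ 186 (mod 629)
581^32 ≡ 528 (mod 629)
581^36 ≡ 149 (mod 629)
581^48 ≡ 1 (mod 629) ✓
Hence ord(581) = 48.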